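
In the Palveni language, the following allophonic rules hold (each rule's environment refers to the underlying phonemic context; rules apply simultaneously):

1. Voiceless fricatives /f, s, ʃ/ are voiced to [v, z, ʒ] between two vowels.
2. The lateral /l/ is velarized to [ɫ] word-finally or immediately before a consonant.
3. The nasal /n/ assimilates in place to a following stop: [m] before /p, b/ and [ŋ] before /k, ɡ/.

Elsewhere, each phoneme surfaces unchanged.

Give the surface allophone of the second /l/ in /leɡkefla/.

/l/ (between /f/ and /a/) fails the environment for rule 2, so it stays [l].

[l]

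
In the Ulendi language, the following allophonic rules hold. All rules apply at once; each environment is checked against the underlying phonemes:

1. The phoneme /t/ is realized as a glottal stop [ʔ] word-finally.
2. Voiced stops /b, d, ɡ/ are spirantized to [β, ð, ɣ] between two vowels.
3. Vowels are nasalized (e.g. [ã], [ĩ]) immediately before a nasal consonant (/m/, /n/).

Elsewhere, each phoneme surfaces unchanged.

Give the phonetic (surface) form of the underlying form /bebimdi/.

[beβĩmdi]

/b/ (word-initial) is in the target of rule 2 but the environment (between two vowels) is not met → [b].
/e/ (between /b/ and /b/) is in the target of rule 3 but the environment (before a nasal consonant) is not met → [e].
Rule 2 applies to /b/ (between /e/ and /i/: between two vowels) → [β].
/i/ meets the environment for rule 3 (before a nasal consonant) → [ĩ].
/m/ (between /i/ and /d/): no rule targets it → [m].
/d/ (between /m/ and /i/): rule 2 targets it, but not between two vowels → unchanged [d].
/i/ (word-final): rule 3 targets it, but not before a nasal consonant → unchanged [i].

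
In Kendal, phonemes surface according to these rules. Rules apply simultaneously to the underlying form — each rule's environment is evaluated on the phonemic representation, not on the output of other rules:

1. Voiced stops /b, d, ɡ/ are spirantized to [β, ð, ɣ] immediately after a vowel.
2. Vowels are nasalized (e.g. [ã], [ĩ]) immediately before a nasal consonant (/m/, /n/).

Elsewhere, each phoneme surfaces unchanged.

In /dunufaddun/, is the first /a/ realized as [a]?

/a/ (between /f/ and /d/): rule 2 targets it, but not before a nasal consonant → unchanged [a].
The actual realization is [a], which matches [a].

Yes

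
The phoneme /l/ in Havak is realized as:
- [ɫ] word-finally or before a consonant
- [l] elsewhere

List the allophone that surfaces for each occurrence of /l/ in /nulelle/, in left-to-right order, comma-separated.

[l], [ɫ], [l]

Occurrence 1 (position 3): no conditioning environment matches → elsewhere allophone [l].
Occurrence 2 (position 5): word-finally or before a consonant → [ɫ].
Occurrence 3 (position 6): no conditioning environment matches → elsewhere allophone [l].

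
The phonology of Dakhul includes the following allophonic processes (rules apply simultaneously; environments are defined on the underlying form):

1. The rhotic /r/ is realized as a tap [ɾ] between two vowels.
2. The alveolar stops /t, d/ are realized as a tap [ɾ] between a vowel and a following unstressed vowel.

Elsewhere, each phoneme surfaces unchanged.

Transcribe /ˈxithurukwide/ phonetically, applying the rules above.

[ˈxithuɾukwiɾe]

/x/ — not in any rule's target class → [x].
/i/ (between /x/ and /t/): no rule targets it → [i].
/t/ — between /i/ and /h/; rule 2 does not apply here → [t].
/h/ (between /t/ and /u/) is unaffected → [h].
/u/ (between /h/ and /r/): no rule targets it → [u].
/r/ — between /u/ and /u/, between two vowels — surfaces as [ɾ] (rule 1).
/u/ — not in any rule's target class → [u].
/k/ stays [k].
/w/ (between /k/ and /i/) is unaffected → [w].
/i/ (between /w/ and /d/): no rule targets it → [i].
/d/ (between /i/ and /e/): between a vowel and a following unstressed vowel, so rule 2 applies → [ɾ].
/e/ (word-final) is unaffected → [e].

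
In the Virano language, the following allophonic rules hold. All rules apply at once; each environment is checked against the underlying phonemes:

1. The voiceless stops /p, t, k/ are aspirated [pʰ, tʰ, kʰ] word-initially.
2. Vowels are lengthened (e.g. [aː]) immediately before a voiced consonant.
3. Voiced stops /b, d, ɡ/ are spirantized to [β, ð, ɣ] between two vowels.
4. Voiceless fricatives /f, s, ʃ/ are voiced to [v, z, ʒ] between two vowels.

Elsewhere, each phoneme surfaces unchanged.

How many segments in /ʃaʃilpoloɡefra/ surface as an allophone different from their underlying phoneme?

5

Segments that undergo a rule: /ʃ/ → [ʒ] (rule 4); /i/ → [iː] (rule 2); /o/ → [oː] (rule 2); /o/ → [oː] (rule 2); /ɡ/ → [ɣ] (rule 3).
All other segments surface unchanged.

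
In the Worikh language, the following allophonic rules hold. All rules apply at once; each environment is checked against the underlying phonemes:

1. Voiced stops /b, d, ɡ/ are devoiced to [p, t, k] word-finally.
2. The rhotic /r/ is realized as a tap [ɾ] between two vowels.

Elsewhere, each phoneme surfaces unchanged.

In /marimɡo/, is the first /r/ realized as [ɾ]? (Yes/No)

Yes

/r/ (between /a/ and /i/): between two vowels, so rule 2 applies → [ɾ].
The actual realization is [ɾ], which matches [ɾ].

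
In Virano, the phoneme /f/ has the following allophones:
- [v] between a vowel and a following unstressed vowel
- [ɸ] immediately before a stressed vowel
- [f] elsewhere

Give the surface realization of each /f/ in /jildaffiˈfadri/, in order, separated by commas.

[f], [f], [ɸ]

Occurrence 1 (position 6): no conditioning environment matches → elsewhere allophone [f].
Occurrence 2 (position 7): no conditioning environment matches → elsewhere allophone [f].
Occurrence 3 (position 9): immediately before a stressed vowel → [ɸ].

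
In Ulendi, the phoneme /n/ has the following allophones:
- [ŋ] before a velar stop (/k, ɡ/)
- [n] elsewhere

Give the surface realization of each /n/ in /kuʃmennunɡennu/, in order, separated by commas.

[n], [n], [ŋ], [n], [n]

Occurrence 1 (position 6): no conditioning environment matches → elsewhere allophone [n].
Occurrence 2 (position 7): no conditioning environment matches → elsewhere allophone [n].
Occurrence 3 (position 9): before a velar stop → [ŋ].
Occurrence 4 (position 12): no conditioning environment matches → elsewhere allophone [n].
Occurrence 5 (position 13): no conditioning environment matches → elsewhere allophone [n].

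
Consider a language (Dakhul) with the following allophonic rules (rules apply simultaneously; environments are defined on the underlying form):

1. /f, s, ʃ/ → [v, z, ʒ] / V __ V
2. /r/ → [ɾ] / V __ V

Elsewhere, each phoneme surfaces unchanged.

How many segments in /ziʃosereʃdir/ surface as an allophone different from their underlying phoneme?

Segments that undergo a rule: /ʃ/ → [ʒ] (rule 1); /s/ → [z] (rule 1); /r/ → [ɾ] (rule 2).
All other segments surface unchanged.

3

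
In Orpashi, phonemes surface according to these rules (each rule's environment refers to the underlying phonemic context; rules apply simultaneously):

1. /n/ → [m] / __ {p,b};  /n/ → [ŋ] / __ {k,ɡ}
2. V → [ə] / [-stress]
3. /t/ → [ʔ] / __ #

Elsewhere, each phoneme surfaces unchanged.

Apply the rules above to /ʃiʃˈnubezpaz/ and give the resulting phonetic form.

[ʃəʃˈnubəzpəz]

/ʃ/ — not in any rule's target class → [ʃ].
/i/ meets the environment for rule 2 (in an unstressed syllable) → [ə].
/ʃ/ (between /i/ and /n/) is unaffected → [ʃ].
/n/ (between /ʃ/ and /u/) fails the environment for rule 1, so it stays [n].
/u/ (between /n/ and /b/) is in the target of rule 2 but the environment (in an unstressed syllable) is not met → [u].
/b/ — not in any rule's target class → [b].
/e/ — between /b/ and /z/, in an unstressed syllable — surfaces as [ə] (rule 2).
/z/ stays [z].
/p/ stays [p].
/a/ (between /p/ and /z/) occurs in an unstressed syllable → [ə] by rule 2.
/z/ — not in any rule's target class → [z].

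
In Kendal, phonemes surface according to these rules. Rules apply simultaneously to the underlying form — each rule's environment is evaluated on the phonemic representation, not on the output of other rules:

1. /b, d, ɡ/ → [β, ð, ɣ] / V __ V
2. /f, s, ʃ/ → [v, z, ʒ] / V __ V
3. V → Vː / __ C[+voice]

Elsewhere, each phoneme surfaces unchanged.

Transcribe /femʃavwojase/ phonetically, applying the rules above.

/f/ — word-initial; rule 2 does not apply here → [f].
/e/ (between /f/ and /m/): before a voiced consonant, so rule 3 applies → [eː].
/m/ (between /e/ and /ʃ/) is unaffected → [m].
/ʃ/ — between /m/ and /a/; rule 2 does not apply here → [ʃ].
Rule 3 applies to /a/ (between /ʃ/ and /v/: before a voiced consonant) → [aː].
/v/ stays [v].
/w/ (between /v/ and /o/) is unaffected → [w].
/o/ (between /w/ and /j/): before a voiced consonant, so rule 3 applies → [oː].
/j/ stays [j].
/a/ (between /j/ and /s/): rule 3 targets it, but not before a voiced consonant → unchanged [a].
Rule 2 applies to /s/ (between /a/ and /e/: between two vowels) → [z].
/e/ (word-final): rule 3 targets it, but not before a voiced consonant → unchanged [e].

[feːmʃaːvwoːjaze]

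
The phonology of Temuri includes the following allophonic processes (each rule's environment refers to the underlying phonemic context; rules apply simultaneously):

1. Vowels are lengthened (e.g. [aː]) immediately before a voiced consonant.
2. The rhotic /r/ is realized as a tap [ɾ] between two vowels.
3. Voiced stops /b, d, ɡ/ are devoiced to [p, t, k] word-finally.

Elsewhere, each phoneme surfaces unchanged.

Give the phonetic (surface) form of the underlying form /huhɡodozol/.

/u/ (between /h/ and /h/): rule 1 targets it, but not before a voiced consonant → unchanged [u].
/ɡ/ (between /h/ and /o/): rule 3 targets it, but not word-finally → unchanged [ɡ].
/o/ meets the environment for rule 1 (before a voiced consonant) → [oː].
/d/ — between /o/ and /o/; rule 3 does not apply here → [d].
Rule 1 applies to /o/ (between /d/ and /z/: before a voiced consonant) → [oː].
/o/ meets the environment for rule 1 (before a voiced consonant) → [oː].

[huhɡoːdoːzoːl]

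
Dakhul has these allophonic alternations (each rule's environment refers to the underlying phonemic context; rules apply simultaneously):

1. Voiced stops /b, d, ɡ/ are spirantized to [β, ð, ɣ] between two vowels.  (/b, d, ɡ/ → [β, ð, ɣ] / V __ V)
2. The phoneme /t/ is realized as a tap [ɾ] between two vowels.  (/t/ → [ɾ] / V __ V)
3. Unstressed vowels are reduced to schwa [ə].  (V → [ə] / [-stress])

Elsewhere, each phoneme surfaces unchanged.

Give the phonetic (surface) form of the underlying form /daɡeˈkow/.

[dəɣəˈkow]

/d/ (word-initial) is in the target of rule 1 but the environment (between two vowels) is not met → [d].
/a/ (between /d/ and /ɡ/): in an unstressed syllable, so rule 3 applies → [ə].
/ɡ/ (between /a/ and /e/) occurs between two vowels → [ɣ] by rule 1.
/e/ — between /ɡ/ and /k/, in an unstressed syllable — surfaces as [ə] (rule 3).
/k/ stays [k].
/o/ (between /k/ and /w/) is in the target of rule 3 but the environment (in an unstressed syllable) is not met → [o].
/w/ (word-final): no rule targets it → [w].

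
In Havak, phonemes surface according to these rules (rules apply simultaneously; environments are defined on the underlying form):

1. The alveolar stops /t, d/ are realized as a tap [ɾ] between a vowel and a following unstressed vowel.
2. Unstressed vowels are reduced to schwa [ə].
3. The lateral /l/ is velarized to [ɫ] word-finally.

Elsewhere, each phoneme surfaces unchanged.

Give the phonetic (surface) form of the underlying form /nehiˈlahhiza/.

[nəhəˈlahhəzə]

/e/ (between /n/ and /h/): in an unstressed syllable, so rule 2 applies → [ə].
/i/ meets the environment for rule 2 (in an unstressed syllable) → [ə].
/l/ (between /i/ and /a/): rule 3 targets it, but not word-finally → unchanged [l].
/a/ — between /l/ and /h/; rule 2 does not apply here → [a].
/i/ (between /h/ and /z/): in an unstressed syllable, so rule 2 applies → [ə].
Rule 2 applies to /a/ (word-final: in an unstressed syllable) → [ə].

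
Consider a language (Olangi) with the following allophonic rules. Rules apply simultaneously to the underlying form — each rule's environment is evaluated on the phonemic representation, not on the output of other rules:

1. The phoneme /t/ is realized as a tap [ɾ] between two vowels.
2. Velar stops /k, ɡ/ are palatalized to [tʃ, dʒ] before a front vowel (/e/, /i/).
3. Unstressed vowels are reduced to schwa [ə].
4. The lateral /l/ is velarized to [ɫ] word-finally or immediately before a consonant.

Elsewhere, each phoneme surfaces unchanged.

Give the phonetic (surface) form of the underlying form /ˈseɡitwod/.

[ˈsedʒətwəd]

/e/ — between /s/ and /ɡ/; rule 3 does not apply here → [e].
/ɡ/ (between /e/ and /i/): before a front vowel, so rule 2 applies → [dʒ].
/i/ — between /ɡ/ and /t/, in an unstressed syllable — surfaces as [ə] (rule 3).
/t/ (between /i/ and /w/): rule 1 targets it, but not between two vowels → unchanged [t].
/o/ meets the environment for rule 3 (in an unstressed syllable) → [ə].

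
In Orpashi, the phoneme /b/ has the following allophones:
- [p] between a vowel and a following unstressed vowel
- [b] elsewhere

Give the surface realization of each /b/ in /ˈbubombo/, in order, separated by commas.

Occurrence 1 (position 1): no conditioning environment matches → elsewhere allophone [b].
Occurrence 2 (position 3): between a vowel and a following unstressed vowel → [p].
Occurrence 3 (position 6): no conditioning environment matches → elsewhere allophone [b].

[b], [p], [b]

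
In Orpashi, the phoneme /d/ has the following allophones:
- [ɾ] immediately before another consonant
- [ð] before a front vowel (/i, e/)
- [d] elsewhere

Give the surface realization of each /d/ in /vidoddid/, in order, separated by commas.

[d], [ɾ], [ð], [d]

Occurrence 1 (position 3): no conditioning environment matches → elsewhere allophone [d].
Occurrence 2 (position 5): immediately before another consonant → [ɾ].
Occurrence 3 (position 6): before a front vowel (/i, e/) → [ð].
Occurrence 4 (position 8): no conditioning environment matches → elsewhere allophone [d].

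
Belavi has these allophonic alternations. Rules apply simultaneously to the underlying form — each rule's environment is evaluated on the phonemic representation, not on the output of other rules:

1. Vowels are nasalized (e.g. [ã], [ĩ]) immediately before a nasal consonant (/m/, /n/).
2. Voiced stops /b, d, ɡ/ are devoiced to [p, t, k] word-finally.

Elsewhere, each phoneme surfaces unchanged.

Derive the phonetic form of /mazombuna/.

/a/ — between /m/ and /z/; rule 1 does not apply here → [a].
/o/ meets the environment for rule 1 (before a nasal consonant) → [õ].
/b/ (between /m/ and /u/) is in the target of rule 2 but the environment (word-finally) is not met → [b].
/u/ meets the environment for rule 1 (before a nasal consonant) → [ũ].
/a/ — word-final; rule 1 does not apply here → [a].

[mazõmbũna]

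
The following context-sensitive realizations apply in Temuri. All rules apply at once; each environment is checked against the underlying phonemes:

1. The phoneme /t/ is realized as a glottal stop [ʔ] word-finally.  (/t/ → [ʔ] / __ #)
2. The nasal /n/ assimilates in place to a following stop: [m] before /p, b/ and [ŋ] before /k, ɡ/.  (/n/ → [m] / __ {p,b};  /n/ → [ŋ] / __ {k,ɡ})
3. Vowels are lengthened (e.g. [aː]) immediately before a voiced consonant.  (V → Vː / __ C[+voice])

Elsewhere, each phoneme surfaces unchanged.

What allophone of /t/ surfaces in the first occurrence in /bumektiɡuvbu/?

/t/ (between /k/ and /i/) fails the environment for rule 1, so it stays [t].

[t]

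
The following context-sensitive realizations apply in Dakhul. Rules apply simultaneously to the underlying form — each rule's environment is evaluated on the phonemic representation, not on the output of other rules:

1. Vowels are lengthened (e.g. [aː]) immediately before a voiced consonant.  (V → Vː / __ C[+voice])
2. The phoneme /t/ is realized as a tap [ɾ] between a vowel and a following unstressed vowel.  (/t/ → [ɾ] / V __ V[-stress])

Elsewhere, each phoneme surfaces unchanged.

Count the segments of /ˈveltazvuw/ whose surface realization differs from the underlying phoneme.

3

Segments that undergo a rule: /e/ → [eː] (rule 1); /a/ → [aː] (rule 1); /u/ → [uː] (rule 1).
All other segments surface unchanged.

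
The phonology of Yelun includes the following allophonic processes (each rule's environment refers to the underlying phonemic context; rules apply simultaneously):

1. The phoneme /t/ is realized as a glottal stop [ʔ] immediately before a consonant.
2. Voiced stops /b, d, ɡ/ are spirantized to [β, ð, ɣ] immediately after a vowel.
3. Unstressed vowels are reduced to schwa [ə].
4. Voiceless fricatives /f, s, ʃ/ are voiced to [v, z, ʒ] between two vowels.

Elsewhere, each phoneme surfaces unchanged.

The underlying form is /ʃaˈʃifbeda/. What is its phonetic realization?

[ʃəˈʒifbəðə]

/ʃ/ (word-initial) is in the target of rule 4 but the environment (between two vowels) is not met → [ʃ].
/a/ (between /ʃ/ and /ʃ/) occurs in an unstressed syllable → [ə] by rule 3.
/ʃ/ — between /a/ and /i/, between two vowels — surfaces as [ʒ] (rule 4).
/i/ (between /ʃ/ and /f/) fails the environment for rule 3, so it stays [i].
/f/ — between /i/ and /b/; rule 4 does not apply here → [f].
/b/ (between /f/ and /e/): rule 2 targets it, but not immediately after a vowel → unchanged [b].
/e/ (between /b/ and /d/): in an unstressed syllable, so rule 3 applies → [ə].
/d/ — between /e/ and /a/, immediately after a vowel — surfaces as [ð] (rule 2).
/a/ — word-final, in an unstressed syllable — surfaces as [ə] (rule 3).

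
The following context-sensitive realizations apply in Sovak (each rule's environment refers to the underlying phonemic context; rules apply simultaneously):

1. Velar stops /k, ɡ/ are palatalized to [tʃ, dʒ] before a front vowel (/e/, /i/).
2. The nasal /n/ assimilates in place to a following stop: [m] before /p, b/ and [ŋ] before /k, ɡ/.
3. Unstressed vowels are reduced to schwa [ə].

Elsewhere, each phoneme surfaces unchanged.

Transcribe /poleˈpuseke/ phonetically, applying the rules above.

/p/ stays [p].
/o/ — between /p/ and /l/, in an unstressed syllable — surfaces as [ə] (rule 3).
/l/ — not in any rule's target class → [l].
/e/ — between /l/ and /p/, in an unstressed syllable — surfaces as [ə] (rule 3).
/p/ — not in any rule's target class → [p].
/u/ — between /p/ and /s/; rule 3 does not apply here → [u].
/s/ stays [s].
Rule 3 applies to /e/ (between /s/ and /k/: in an unstressed syllable) → [ə].
/k/ (between /e/ and /e/): before a front vowel, so rule 1 applies → [tʃ].
/e/ — word-final, in an unstressed syllable — surfaces as [ə] (rule 3).

[pələˈpusətʃə]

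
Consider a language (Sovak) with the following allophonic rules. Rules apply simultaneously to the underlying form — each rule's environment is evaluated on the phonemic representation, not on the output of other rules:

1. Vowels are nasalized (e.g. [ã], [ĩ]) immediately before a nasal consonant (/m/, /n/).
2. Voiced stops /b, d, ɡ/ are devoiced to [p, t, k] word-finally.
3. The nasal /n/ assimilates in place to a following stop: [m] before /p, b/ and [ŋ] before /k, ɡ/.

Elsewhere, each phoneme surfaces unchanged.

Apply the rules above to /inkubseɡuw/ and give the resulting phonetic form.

[ĩŋkubseɡuw]

/i/ (word-initial) occurs before a nasal consonant → [ĩ] by rule 1.
/n/ (between /i/ and /k/): before a labial or velar stop, so rule 3 applies → [ŋ].
/u/ (between /k/ and /b/) fails the environment for rule 1, so it stays [u].
/b/ — between /u/ and /s/; rule 2 does not apply here → [b].
/e/ — between /s/ and /ɡ/; rule 1 does not apply here → [e].
/ɡ/ (between /e/ and /u/): rule 2 targets it, but not word-finally → unchanged [ɡ].
/u/ — between /ɡ/ and /w/; rule 1 does not apply here → [u].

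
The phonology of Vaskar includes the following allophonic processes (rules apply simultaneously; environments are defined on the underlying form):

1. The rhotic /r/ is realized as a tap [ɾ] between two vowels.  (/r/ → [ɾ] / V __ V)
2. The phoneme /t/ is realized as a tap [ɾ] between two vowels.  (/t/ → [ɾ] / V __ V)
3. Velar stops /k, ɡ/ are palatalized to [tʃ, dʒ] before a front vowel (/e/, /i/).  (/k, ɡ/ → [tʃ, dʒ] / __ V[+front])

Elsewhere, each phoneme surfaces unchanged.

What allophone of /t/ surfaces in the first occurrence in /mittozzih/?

/t/ (between /i/ and /t/) fails the environment for rule 2, so it stays [t].

[t]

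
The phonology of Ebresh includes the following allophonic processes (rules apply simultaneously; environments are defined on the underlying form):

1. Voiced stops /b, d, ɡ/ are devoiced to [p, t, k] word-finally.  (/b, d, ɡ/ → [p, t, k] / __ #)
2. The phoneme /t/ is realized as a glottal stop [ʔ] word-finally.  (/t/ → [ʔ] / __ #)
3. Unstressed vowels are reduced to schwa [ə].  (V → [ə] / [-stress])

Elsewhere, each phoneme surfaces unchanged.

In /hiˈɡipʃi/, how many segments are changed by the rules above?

Segments that undergo a rule: /i/ → [ə] (rule 3); /i/ → [ə] (rule 3).
All other segments surface unchanged.

2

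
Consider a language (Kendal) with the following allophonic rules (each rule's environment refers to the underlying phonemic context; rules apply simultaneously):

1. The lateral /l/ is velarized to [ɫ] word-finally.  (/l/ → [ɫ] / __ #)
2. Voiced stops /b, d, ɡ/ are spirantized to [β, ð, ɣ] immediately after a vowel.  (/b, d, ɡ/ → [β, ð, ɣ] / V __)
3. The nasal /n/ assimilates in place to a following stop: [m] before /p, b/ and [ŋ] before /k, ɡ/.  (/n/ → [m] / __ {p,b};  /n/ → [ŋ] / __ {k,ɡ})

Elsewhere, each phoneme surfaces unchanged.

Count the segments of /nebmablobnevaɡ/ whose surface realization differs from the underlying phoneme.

Segments that undergo a rule: /b/ → [β] (rule 2); /b/ → [β] (rule 2); /b/ → [β] (rule 2); /ɡ/ → [ɣ] (rule 2).
All other segments surface unchanged.

4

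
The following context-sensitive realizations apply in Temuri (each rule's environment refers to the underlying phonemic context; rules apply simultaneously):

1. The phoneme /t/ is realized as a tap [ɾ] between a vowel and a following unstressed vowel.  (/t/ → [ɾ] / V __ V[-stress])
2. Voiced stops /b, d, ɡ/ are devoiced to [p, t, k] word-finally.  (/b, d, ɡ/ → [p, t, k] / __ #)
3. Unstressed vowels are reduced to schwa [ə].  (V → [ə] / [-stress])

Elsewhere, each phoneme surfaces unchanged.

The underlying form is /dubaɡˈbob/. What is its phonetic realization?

[dəbəɡˈbop]

/d/ — word-initial; rule 2 does not apply here → [d].
/u/ meets the environment for rule 3 (in an unstressed syllable) → [ə].
/b/ (between /u/ and /a/) fails the environment for rule 2, so it stays [b].
Rule 3 applies to /a/ (between /b/ and /ɡ/: in an unstressed syllable) → [ə].
/ɡ/ (between /a/ and /b/) is in the target of rule 2 but the environment (word-finally) is not met → [ɡ].
/b/ (between /ɡ/ and /o/): rule 2 targets it, but not word-finally → unchanged [b].
/o/ (between /b/ and /b/): rule 3 targets it, but not in an unstressed syllable → unchanged [o].
/b/ (word-final) occurs word-finally → [p] by rule 2.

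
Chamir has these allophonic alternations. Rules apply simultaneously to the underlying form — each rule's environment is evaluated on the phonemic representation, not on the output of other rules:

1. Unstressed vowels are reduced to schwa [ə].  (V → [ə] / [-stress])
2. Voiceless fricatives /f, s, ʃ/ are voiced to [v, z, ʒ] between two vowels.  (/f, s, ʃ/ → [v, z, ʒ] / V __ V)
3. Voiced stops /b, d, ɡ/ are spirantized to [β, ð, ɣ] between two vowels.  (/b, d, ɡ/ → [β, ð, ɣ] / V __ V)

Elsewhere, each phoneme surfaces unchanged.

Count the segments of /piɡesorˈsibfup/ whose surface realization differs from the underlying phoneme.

Segments that undergo a rule: /i/ → [ə] (rule 1); /ɡ/ → [ɣ] (rule 3); /e/ → [ə] (rule 1); /s/ → [z] (rule 2); /o/ → [ə] (rule 1); /u/ → [ə] (rule 1).
All other segments surface unchanged.

6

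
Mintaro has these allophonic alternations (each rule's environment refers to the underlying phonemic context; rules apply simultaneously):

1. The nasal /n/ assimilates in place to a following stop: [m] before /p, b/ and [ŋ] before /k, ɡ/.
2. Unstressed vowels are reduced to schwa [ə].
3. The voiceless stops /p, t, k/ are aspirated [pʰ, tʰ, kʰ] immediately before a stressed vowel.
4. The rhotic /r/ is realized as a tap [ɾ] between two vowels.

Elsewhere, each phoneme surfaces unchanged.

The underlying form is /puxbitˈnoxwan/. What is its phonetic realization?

/p/ (word-initial) fails the environment for rule 3, so it stays [p].
/u/ (between /p/ and /x/) occurs in an unstressed syllable → [ə] by rule 2.
/x/ — not in any rule's target class → [x].
/b/ (between /x/ and /i/) is unaffected → [b].
/i/ — between /b/ and /t/, in an unstressed syllable — surfaces as [ə] (rule 2).
/t/ (between /i/ and /n/): rule 3 targets it, but not immediately before a stressed vowel → unchanged [t].
/n/ (between /t/ and /o/) is in the target of rule 1 but the environment (before a labial or velar stop) is not met → [n].
/o/ — between /n/ and /x/; rule 2 does not apply here → [o].
/x/ (between /o/ and /w/) is unaffected → [x].
/w/ — not in any rule's target class → [w].
/a/ — between /w/ and /n/, in an unstressed syllable — surfaces as [ə] (rule 2).
/n/ — word-final; rule 1 does not apply here → [n].

[pəxbətˈnoxwən]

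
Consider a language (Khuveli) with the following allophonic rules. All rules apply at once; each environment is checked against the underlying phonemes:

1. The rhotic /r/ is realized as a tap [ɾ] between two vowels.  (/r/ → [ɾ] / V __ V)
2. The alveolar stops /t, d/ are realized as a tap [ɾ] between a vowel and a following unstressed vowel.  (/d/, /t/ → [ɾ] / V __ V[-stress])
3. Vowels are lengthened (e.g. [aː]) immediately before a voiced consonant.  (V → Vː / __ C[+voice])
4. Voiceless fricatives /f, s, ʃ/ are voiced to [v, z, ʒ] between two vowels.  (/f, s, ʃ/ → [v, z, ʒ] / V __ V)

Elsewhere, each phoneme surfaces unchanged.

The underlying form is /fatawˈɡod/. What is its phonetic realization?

/f/ (word-initial) fails the environment for rule 4, so it stays [f].
/a/ (between /f/ and /t/) fails the environment for rule 3, so it stays [a].
/t/ meets the environment for rule 2 (between a vowel and a following unstressed vowel) → [ɾ].
/a/ (between /t/ and /w/): before a voiced consonant, so rule 3 applies → [aː].
/w/ — not in any rule's target class → [w].
/ɡ/ (between /w/ and /o/) is unaffected → [ɡ].
/o/ — between /ɡ/ and /d/, before a voiced consonant — surfaces as [oː] (rule 3).
/d/ (word-final): rule 2 targets it, but not between a vowel and a following unstressed vowel → unchanged [d].

[faɾaːwˈɡoːd]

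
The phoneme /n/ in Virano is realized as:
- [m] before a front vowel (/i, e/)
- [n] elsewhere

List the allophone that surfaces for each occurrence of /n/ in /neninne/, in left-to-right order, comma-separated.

Occurrence 1 (position 1): before a front vowel (/i, e/) → [m].
Occurrence 2 (position 3): before a front vowel (/i, e/) → [m].
Occurrence 3 (position 5): no conditioning environment matches → elsewhere allophone [n].
Occurrence 4 (position 6): before a front vowel (/i, e/) → [m].

[m], [m], [n], [m]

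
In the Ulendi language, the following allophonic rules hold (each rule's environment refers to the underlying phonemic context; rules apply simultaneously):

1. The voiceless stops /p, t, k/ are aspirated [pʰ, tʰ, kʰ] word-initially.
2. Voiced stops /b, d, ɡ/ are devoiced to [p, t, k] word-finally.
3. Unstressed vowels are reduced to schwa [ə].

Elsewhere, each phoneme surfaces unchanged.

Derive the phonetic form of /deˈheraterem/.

[dəˈherətərəm]

/d/ (word-initial): rule 2 targets it, but not word-finally → unchanged [d].
/e/ meets the environment for rule 3 (in an unstressed syllable) → [ə].
/h/ — not in any rule's target class → [h].
/e/ (between /h/ and /r/): rule 3 targets it, but not in an unstressed syllable → unchanged [e].
/r/ (between /e/ and /a/): no rule targets it → [r].
/a/ (between /r/ and /t/): in an unstressed syllable, so rule 3 applies → [ə].
/t/ — between /a/ and /e/; rule 1 does not apply here → [t].
/e/ meets the environment for rule 3 (in an unstressed syllable) → [ə].
/r/ (between /e/ and /e/): no rule targets it → [r].
/e/ (between /r/ and /m/) occurs in an unstressed syllable → [ə] by rule 3.
/m/ — not in any rule's target class → [m].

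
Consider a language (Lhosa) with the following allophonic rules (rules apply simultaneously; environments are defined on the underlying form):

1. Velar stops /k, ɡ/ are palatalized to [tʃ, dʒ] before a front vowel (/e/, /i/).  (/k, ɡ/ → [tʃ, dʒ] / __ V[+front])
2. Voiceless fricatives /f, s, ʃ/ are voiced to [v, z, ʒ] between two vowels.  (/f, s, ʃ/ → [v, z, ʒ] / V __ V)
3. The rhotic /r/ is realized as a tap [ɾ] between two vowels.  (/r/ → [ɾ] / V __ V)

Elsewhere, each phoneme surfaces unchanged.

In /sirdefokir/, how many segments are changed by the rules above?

2

Segments that undergo a rule: /f/ → [v] (rule 2); /k/ → [tʃ] (rule 1).
All other segments surface unchanged.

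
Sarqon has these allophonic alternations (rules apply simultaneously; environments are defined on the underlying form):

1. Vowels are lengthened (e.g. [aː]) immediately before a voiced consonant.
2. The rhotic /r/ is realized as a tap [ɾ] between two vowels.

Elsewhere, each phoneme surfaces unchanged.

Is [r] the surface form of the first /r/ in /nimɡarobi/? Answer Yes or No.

/r/ (between /a/ and /o/): between two vowels, so rule 2 applies → [ɾ].
The actual realization is [ɾ], not [r].

No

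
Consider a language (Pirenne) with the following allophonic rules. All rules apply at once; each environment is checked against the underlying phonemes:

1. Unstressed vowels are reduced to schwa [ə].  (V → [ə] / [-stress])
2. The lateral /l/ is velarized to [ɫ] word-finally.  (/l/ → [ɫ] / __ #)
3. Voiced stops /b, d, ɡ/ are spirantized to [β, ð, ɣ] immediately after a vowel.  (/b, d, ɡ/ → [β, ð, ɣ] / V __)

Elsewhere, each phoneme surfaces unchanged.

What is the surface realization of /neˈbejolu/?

[nəˈβejələ]

/n/ — not in any rule's target class → [n].
/e/ meets the environment for rule 1 (in an unstressed syllable) → [ə].
/b/ meets the environment for rule 3 (immediately after a vowel) → [β].
/e/ (between /b/ and /j/): rule 1 targets it, but not in an unstressed syllable → unchanged [e].
/j/ (between /e/ and /o/) is unaffected → [j].
Rule 1 applies to /o/ (between /j/ and /l/: in an unstressed syllable) → [ə].
/l/ (between /o/ and /u/) is in the target of rule 2 but the environment (word-finally) is not met → [l].
/u/ (word-final): in an unstressed syllable, so rule 1 applies → [ə].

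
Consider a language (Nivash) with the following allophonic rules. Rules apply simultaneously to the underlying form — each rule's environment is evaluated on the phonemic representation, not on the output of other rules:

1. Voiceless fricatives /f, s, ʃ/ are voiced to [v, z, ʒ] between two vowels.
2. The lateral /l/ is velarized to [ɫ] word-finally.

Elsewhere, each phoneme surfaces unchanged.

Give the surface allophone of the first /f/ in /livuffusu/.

/f/ (between /u/ and /f/): rule 1 targets it, but not between two vowels → unchanged [f].

[f]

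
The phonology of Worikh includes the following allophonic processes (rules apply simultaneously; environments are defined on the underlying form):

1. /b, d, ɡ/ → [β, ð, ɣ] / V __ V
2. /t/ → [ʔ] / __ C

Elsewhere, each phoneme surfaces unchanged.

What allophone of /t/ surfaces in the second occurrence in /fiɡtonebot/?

[t]

/t/ — word-final; rule 2 does not apply here → [t].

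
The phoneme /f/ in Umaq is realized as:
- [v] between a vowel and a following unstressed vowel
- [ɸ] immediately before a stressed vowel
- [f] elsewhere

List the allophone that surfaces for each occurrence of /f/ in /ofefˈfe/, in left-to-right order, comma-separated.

Occurrence 1 (position 2): between a vowel and a following unstressed vowel → [v].
Occurrence 2 (position 4): no conditioning environment matches → elsewhere allophone [f].
Occurrence 3 (position 5): immediately before a stressed vowel → [ɸ].

[v], [f], [ɸ]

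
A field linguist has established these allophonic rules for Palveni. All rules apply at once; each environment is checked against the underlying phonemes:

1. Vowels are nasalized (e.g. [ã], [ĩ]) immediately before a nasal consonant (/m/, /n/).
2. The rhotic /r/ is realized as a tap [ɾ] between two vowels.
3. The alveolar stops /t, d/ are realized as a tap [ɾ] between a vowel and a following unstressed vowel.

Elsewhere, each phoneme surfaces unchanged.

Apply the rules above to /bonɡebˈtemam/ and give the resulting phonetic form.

[bõnɡebˈtẽmãm]

/b/ (word-initial): no rule targets it → [b].
/o/ (between /b/ and /n/) occurs before a nasal consonant → [õ] by rule 1.
/n/ (between /o/ and /ɡ/): no rule targets it → [n].
/ɡ/ — not in any rule's target class → [ɡ].
/e/ (between /ɡ/ and /b/) is in the target of rule 1 but the environment (before a nasal consonant) is not met → [e].
/b/ — not in any rule's target class → [b].
/t/ (between /b/ and /e/) fails the environment for rule 3, so it stays [t].
/e/ meets the environment for rule 1 (before a nasal consonant) → [ẽ].
/m/ (between /e/ and /a/) is unaffected → [m].
/a/ (between /m/ and /m/) occurs before a nasal consonant → [ã] by rule 1.
/m/ — not in any rule's target class → [m].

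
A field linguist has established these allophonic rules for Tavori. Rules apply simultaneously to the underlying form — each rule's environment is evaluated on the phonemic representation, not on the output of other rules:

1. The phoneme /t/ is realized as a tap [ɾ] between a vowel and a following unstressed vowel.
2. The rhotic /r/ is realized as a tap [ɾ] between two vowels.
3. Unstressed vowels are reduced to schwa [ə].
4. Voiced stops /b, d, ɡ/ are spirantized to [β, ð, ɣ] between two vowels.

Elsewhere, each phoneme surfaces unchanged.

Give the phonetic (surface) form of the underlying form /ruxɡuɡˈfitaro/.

[rəxɡəɡˈfiɾəɾə]

/r/ (word-initial): rule 2 targets it, but not between two vowels → unchanged [r].
/u/ (between /r/ and /x/): in an unstressed syllable, so rule 3 applies → [ə].
/x/ — not in any rule's target class → [x].
/ɡ/ — between /x/ and /u/; rule 4 does not apply here → [ɡ].
/u/ (between /ɡ/ and /ɡ/): in an unstressed syllable, so rule 3 applies → [ə].
/ɡ/ (between /u/ and /f/) fails the environment for rule 4, so it stays [ɡ].
/f/ — not in any rule's target class → [f].
/i/ (between /f/ and /t/) fails the environment for rule 3, so it stays [i].
/t/ — between /i/ and /a/, between a vowel and a following unstressed vowel — surfaces as [ɾ] (rule 1).
/a/ meets the environment for rule 3 (in an unstressed syllable) → [ə].
/r/ (between /a/ and /o/) occurs between two vowels → [ɾ] by rule 2.
/o/ meets the environment for rule 3 (in an unstressed syllable) → [ə].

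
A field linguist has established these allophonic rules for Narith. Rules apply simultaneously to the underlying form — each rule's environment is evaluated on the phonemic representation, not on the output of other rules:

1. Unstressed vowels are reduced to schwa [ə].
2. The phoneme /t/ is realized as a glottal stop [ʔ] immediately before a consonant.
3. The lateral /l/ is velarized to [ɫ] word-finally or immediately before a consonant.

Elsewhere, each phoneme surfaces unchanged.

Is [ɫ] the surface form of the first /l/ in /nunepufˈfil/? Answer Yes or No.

/l/ meets the environment for rule 3 (word-finally or immediately before a consonant) → [ɫ].
The actual realization is [ɫ], which matches [ɫ].

Yes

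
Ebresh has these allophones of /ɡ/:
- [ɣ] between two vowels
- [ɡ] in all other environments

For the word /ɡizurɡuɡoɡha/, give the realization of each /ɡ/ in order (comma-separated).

Occurrence 1 (position 1): no conditioning environment matches → elsewhere allophone [ɡ].
Occurrence 2 (position 6): no conditioning environment matches → elsewhere allophone [ɡ].
Occurrence 3 (position 8): between two vowels → [ɣ].
Occurrence 4 (position 10): no conditioning environment matches → elsewhere allophone [ɡ].

[ɡ], [ɡ], [ɣ], [ɡ]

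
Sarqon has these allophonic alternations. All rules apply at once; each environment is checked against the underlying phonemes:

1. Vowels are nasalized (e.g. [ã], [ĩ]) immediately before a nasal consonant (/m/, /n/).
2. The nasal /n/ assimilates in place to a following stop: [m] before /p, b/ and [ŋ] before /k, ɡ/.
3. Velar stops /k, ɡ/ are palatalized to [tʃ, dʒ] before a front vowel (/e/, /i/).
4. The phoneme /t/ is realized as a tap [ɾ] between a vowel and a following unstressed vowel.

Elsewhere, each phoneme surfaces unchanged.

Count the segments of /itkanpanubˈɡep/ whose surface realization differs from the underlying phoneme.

Segments that undergo a rule: /a/ → [ã] (rule 1); /n/ → [m] (rule 2); /a/ → [ã] (rule 1); /ɡ/ → [dʒ] (rule 3).
All other segments surface unchanged.

4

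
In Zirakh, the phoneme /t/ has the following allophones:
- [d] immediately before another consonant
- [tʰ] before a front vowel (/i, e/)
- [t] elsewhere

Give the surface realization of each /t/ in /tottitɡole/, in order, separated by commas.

Occurrence 1 (position 1): no conditioning environment matches → elsewhere allophone [t].
Occurrence 2 (position 3): immediately before another consonant → [d].
Occurrence 3 (position 4): before a front vowel (/i, e/) → [tʰ].
Occurrence 4 (position 6): immediately before another consonant → [d].

[t], [d], [tʰ], [d]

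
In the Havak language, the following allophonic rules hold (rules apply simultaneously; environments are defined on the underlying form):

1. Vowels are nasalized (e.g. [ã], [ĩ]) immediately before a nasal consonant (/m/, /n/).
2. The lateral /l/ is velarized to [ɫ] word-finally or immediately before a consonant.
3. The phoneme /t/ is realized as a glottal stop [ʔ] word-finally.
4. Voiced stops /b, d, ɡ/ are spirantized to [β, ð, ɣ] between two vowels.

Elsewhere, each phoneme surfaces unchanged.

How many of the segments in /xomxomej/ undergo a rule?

Segments that undergo a rule: /o/ → [õ] (rule 1); /o/ → [õ] (rule 1).
All other segments surface unchanged.

2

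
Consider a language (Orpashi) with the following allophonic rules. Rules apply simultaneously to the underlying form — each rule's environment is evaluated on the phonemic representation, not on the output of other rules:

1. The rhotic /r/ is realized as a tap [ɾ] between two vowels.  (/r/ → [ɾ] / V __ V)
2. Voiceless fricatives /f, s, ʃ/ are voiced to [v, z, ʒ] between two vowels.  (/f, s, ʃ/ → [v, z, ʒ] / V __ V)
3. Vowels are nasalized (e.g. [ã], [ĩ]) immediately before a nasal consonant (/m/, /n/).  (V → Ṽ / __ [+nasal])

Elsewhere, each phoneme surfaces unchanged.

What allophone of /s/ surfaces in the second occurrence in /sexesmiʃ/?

[s]

/s/ (between /e/ and /m/) is in the target of rule 2 but the environment (between two vowels) is not met → [s].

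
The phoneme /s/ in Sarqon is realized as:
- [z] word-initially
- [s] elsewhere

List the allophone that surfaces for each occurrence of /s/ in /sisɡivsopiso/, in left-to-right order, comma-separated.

Occurrence 1 (position 1): word-initially → [z].
Occurrence 2 (position 3): no conditioning environment matches → elsewhere allophone [s].
Occurrence 3 (position 7): no conditioning environment matches → elsewhere allophone [s].
Occurrence 4 (position 11): no conditioning environment matches → elsewhere allophone [s].

[z], [s], [s], [s]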